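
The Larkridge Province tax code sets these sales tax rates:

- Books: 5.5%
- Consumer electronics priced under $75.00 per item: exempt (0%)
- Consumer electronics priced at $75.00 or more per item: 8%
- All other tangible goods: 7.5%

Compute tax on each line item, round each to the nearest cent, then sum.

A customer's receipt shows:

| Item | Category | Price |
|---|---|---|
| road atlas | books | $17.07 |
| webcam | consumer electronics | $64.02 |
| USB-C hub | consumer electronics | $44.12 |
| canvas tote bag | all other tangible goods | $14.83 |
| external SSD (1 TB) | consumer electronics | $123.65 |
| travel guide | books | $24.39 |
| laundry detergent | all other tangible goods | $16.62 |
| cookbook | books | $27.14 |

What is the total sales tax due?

$16.02

Road atlas $17.07: books → 5.5% → $0.94
Webcam $64.02: consumer electronics, under $75.00 → 0% → $0.00
USB-C hub $44.12: consumer electronics, under $75.00 → 0% → $0.00
Canvas tote bag $14.83: all other tangible goods → 7.5% → $1.11
External SSD (1 TB) $123.65: consumer electronics, $75.00 or more → 8% → $9.89
Travel guide $24.39: books → 5.5% → $1.34
Laundry detergent $16.62: all other tangible goods → 7.5% → $1.25
Cookbook $27.14: books → 5.5% → $1.49
Total tax = $0.94 + $1.11 + $9.89 + $1.34 + $1.25 + $1.49 = $16.02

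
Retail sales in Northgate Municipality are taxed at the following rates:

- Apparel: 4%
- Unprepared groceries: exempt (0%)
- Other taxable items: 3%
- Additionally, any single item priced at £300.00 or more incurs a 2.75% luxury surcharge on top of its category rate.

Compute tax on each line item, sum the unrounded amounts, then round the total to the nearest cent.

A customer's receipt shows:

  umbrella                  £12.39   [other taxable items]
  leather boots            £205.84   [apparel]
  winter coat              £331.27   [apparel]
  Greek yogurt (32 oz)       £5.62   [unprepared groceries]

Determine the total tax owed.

£30.97

Umbrella £12.39: other taxable items → 3% → £0.3717
Leather boots £205.84: apparel → 4% → £8.2336
Winter coat £331.27: apparel → 4% + 2.75% surcharge = 6.75% → £22.360725
Greek yogurt (32 oz) £5.62: unprepared groceries → 0% → £0.00
Unrounded tax sum = £30.966025 → £30.97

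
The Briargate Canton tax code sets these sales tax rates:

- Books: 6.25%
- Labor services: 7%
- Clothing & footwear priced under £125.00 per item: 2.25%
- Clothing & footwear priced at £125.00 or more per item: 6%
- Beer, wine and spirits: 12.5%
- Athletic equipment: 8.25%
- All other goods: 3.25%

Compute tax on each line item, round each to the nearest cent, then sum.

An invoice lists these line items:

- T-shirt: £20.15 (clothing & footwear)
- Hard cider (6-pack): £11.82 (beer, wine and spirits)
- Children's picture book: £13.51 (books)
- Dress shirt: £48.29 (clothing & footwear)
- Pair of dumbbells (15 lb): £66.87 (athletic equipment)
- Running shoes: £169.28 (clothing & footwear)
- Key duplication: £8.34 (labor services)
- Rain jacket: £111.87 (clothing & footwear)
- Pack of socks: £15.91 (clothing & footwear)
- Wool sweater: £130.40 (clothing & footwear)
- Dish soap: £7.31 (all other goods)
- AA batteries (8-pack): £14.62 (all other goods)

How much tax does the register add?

T-shirt £20.15: clothing & footwear, under £125.00 → 2.25% → £0.45
Hard cider (6-pack) £11.82: beer, wine and spirits → 12.5% → £1.48
Children's picture book £13.51: books → 6.25% → £0.84
Dress shirt £48.29: clothing & footwear, under £125.00 → 2.25% → £1.09
Pair of dumbbells (15 lb) £66.87: athletic equipment → 8.25% → £5.52
Running shoes £169.28: clothing & footwear, £125.00 or more → 6% → £10.16
Key duplication £8.34: labor services → 7% → £0.58
Rain jacket £111.87: clothing & footwear, under £125.00 → 2.25% → £2.52
Pack of socks £15.91: clothing & footwear, under £125.00 → 2.25% → £0.36
Wool sweater £130.40: clothing & footwear, £125.00 or more → 6% → £7.82
Dish soap £7.31: all other goods → 3.25% → £0.24
AA batteries (8-pack) £14.62: all other goods → 3.25% → £0.48
Total tax = £0.45 + £1.48 + £0.84 + £1.09 + £5.52 + £10.16 + £0.58 + £2.52 + £0.36 + £7.82 + £0.24 + £0.48 = £31.54

£31.54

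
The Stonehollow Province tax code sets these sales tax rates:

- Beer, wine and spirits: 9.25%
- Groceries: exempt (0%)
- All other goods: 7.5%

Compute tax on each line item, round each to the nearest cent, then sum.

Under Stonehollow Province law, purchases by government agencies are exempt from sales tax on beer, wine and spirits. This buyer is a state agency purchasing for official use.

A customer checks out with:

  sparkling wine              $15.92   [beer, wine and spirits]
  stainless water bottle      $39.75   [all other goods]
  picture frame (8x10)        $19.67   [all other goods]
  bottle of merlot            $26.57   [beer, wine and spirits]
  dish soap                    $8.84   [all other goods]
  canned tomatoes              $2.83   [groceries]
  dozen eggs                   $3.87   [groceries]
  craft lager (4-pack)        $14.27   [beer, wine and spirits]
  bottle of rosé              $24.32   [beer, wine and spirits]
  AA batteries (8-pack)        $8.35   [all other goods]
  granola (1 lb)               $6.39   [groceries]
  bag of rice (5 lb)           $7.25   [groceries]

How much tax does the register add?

$5.75

Sparkling wine $15.92: beer, wine and spirits, buyer-exempt → 0% → $0.00
Stainless water bottle $39.75: all other goods → 7.5% → $2.98
Picture frame (8x10) $19.67: all other goods → 7.5% → $1.48
Bottle of merlot $26.57: beer, wine and spirits, buyer-exempt → 0% → $0.00
Dish soap $8.84: all other goods → 7.5% → $0.66
Canned tomatoes $2.83: groceries → 0% → $0.00
Dozen eggs $3.87: groceries → 0% → $0.00
Craft lager (4-pack) $14.27: beer, wine and spirits, buyer-exempt → 0% → $0.00
Bottle of rosé $24.32: beer, wine and spirits, buyer-exempt → 0% → $0.00
AA batteries (8-pack) $8.35: all other goods → 7.5% → $0.63
Granola (1 lb) $6.39: groceries → 0% → $0.00
Bag of rice (5 lb) $7.25: groceries → 0% → $0.00
Total tax = $2.98 + $1.48 + $0.66 + $0.63 = $5.75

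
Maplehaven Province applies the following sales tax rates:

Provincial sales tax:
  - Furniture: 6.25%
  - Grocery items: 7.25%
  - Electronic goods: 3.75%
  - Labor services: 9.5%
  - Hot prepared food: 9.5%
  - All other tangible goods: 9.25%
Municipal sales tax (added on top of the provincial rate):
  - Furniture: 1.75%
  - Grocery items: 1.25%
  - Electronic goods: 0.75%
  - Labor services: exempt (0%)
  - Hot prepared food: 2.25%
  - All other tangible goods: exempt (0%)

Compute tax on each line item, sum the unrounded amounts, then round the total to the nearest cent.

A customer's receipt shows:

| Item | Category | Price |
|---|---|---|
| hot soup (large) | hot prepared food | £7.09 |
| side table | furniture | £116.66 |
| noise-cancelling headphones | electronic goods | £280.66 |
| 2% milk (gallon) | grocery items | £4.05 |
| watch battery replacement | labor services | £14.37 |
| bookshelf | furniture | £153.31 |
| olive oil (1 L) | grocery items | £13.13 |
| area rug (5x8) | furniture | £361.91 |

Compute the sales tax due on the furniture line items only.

Side table £116.66: furniture → 6.25% + 1.75% municipal = 8% → £9.3328
Bookshelf £153.31: furniture → 6.25% + 1.75% municipal = 8% → £12.2648
Area rug (5x8) £361.91: furniture → 6.25% + 1.75% municipal = 8% → £28.9528
Tax on furniture: unrounded sum = £50.5504 → £50.55

£50.55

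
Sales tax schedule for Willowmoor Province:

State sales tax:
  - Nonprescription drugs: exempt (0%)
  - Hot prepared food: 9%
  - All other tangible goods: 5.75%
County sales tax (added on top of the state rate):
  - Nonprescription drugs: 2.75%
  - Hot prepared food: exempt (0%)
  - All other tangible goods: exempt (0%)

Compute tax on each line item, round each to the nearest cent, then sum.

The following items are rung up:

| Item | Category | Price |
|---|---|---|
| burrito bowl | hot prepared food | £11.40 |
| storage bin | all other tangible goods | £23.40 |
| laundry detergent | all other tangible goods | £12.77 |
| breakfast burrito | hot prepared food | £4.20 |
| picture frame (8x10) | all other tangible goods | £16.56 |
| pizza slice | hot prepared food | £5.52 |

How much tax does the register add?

Burrito bowl £11.40: hot prepared food → 9% + 0% county = 9% → £1.03
Storage bin £23.40: all other tangible goods → 5.75% + 0% county = 5.75% → £1.35
Laundry detergent £12.77: all other tangible goods → 5.75% + 0% county = 5.75% → £0.73
Breakfast burrito £4.20: hot prepared food → 9% + 0% county = 9% → £0.38
Picture frame (8x10) £16.56: all other tangible goods → 5.75% + 0% county = 5.75% → £0.95
Pizza slice £5.52: hot prepared food → 9% + 0% county = 9% → £0.50
Total tax = £1.03 + £1.35 + £0.73 + £0.38 + £0.95 + £0.50 = £4.94

£4.94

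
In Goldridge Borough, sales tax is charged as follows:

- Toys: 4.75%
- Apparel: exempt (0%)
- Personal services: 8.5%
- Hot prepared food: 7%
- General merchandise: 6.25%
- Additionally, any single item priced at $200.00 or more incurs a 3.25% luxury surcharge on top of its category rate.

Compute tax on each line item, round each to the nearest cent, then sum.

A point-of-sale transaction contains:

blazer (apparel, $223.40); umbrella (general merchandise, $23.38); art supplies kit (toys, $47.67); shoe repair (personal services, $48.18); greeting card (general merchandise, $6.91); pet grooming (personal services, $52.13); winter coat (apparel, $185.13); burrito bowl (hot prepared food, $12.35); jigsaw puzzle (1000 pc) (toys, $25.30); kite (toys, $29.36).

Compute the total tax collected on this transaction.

Blazer $223.40: apparel → 0% + 3.25% surcharge = 3.25% → $7.26
Umbrella $23.38: general merchandise → 6.25% → $1.46
Art supplies kit $47.67: toys → 4.75% → $2.26
Shoe repair $48.18: personal services → 8.5% → $4.10
Greeting card $6.91: general merchandise → 6.25% → $0.43
Pet grooming $52.13: personal services → 8.5% → $4.43
Winter coat $185.13: apparel → 0% → $0.00
Burrito bowl $12.35: hot prepared food → 7% → $0.86
Jigsaw puzzle (1000 pc) $25.30: toys → 4.75% → $1.20
Kite $29.36: toys → 4.75% → $1.39
Total tax = $7.26 + $1.46 + $2.26 + $4.10 + $0.43 + $4.43 + $0.86 + $1.20 + $1.39 = $23.39

$23.39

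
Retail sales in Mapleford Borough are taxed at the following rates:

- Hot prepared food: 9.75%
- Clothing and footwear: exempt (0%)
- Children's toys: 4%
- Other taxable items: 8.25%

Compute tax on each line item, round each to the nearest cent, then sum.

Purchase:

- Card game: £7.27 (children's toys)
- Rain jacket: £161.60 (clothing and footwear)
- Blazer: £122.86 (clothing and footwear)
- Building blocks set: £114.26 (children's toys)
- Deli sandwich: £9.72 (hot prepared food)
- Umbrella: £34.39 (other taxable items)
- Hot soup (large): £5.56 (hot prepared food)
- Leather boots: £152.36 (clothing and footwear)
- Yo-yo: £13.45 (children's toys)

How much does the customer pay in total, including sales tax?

£631.20

Card game £7.27: children's toys → 4% → £0.29
Rain jacket £161.60: clothing and footwear → 0% → £0.00
Blazer £122.86: clothing and footwear → 0% → £0.00
Building blocks set £114.26: children's toys → 4% → £4.57
Deli sandwich £9.72: hot prepared food → 9.75% → £0.95
Umbrella £34.39: other taxable items → 8.25% → £2.84
Hot soup (large) £5.56: hot prepared food → 9.75% → £0.54
Leather boots £152.36: clothing and footwear → 0% → £0.00
Yo-yo £13.45: children's toys → 4% → £0.54
Subtotal = £621.47; tax = £9.73; total due = £631.20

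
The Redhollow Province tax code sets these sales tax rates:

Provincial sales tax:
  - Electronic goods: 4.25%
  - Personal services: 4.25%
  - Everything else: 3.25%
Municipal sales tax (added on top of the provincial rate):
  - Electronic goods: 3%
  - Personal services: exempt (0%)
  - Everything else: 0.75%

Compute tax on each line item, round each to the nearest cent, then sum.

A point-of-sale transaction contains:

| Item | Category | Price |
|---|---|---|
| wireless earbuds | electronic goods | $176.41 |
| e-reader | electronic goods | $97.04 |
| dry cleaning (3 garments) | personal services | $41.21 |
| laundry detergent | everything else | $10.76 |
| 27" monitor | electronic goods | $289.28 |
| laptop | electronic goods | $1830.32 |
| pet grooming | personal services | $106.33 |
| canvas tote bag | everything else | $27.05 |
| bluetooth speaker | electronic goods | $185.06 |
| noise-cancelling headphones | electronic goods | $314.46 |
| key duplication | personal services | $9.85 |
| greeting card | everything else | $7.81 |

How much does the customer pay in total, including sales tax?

Wireless earbuds $176.41: electronic goods → 4.25% + 3% municipal = 7.25% → $12.79
E-reader $97.04: electronic goods → 4.25% + 3% municipal = 7.25% → $7.04
Dry cleaning (3 garments) $41.21: personal services → 4.25% + 0% municipal = 4.25% → $1.75
Laundry detergent $10.76: everything else → 3.25% + 0.75% municipal = 4% → $0.43
27" monitor $289.28: electronic goods → 4.25% + 3% municipal = 7.25% → $20.97
Laptop $1830.32: electronic goods → 4.25% + 3% municipal = 7.25% → $132.70
Pet grooming $106.33: personal services → 4.25% + 0% municipal = 4.25% → $4.52
Canvas tote bag $27.05: everything else → 3.25% + 0.75% municipal = 4% → $1.08
Bluetooth speaker $185.06: electronic goods → 4.25% + 3% municipal = 7.25% → $13.42
Noise-cancelling headphones $314.46: electronic goods → 4.25% + 3% municipal = 7.25% → $22.80
Key duplication $9.85: personal services → 4.25% + 0% municipal = 4.25% → $0.42
Greeting card $7.81: everything else → 3.25% + 0.75% municipal = 4% → $0.31
Subtotal = $3095.58; tax = $218.23; total due = $3313.81

$3313.81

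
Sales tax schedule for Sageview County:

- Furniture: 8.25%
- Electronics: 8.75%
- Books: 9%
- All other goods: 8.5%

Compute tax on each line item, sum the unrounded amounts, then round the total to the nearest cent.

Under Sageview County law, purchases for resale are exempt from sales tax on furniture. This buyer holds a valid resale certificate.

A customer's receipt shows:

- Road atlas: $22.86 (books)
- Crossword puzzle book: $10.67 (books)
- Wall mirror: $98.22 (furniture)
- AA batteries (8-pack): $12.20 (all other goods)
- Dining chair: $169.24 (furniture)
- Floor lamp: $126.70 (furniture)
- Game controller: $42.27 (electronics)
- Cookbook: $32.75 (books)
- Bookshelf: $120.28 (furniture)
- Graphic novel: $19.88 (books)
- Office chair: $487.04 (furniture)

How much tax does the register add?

$12.49

Road atlas $22.86: books → 9% → $2.0574
Crossword puzzle book $10.67: books → 9% → $0.9603
Wall mirror $98.22: furniture, buyer-exempt → 0% → $0.00
AA batteries (8-pack) $12.20: all other goods → 8.5% → $1.037
Dining chair $169.24: furniture, buyer-exempt → 0% → $0.00
Floor lamp $126.70: furniture, buyer-exempt → 0% → $0.00
Game controller $42.27: electronics → 8.75% → $3.698625
Cookbook $32.75: books → 9% → $2.9475
Bookshelf $120.28: furniture, buyer-exempt → 0% → $0.00
Graphic novel $19.88: books → 9% → $1.7892
Office chair $487.04: furniture, buyer-exempt → 0% → $0.00
Unrounded tax sum = $12.490025 → $12.49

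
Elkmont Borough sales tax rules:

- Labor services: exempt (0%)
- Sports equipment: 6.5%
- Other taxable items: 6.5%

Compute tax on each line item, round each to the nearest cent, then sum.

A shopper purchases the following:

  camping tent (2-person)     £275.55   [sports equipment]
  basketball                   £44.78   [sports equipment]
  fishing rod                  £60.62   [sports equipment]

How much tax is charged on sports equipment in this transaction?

Camping tent (2-person) £275.55: sports equipment → 6.5% → £17.91
Basketball £44.78: sports equipment → 6.5% → £2.91
Fishing rod £60.62: sports equipment → 6.5% → £3.94
Tax on sports equipment = £17.91 + £2.91 + £3.94 = £24.76

£24.76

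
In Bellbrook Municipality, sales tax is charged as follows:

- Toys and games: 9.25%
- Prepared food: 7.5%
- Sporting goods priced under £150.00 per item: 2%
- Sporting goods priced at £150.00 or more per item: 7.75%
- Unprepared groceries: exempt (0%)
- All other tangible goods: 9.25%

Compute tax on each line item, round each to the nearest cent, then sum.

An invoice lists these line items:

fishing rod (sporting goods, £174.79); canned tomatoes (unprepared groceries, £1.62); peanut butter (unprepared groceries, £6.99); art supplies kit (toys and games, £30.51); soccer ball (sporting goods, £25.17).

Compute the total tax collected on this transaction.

£16.87

Fishing rod £174.79: sporting goods, £150.00 or more → 7.75% → £13.55
Canned tomatoes £1.62: unprepared groceries → 0% → £0.00
Peanut butter £6.99: unprepared groceries → 0% → £0.00
Art supplies kit £30.51: toys and games → 9.25% → £2.82
Soccer ball £25.17: sporting goods, under £150.00 → 2% → £0.50
Total tax = £13.55 + £2.82 + £0.50 = £16.87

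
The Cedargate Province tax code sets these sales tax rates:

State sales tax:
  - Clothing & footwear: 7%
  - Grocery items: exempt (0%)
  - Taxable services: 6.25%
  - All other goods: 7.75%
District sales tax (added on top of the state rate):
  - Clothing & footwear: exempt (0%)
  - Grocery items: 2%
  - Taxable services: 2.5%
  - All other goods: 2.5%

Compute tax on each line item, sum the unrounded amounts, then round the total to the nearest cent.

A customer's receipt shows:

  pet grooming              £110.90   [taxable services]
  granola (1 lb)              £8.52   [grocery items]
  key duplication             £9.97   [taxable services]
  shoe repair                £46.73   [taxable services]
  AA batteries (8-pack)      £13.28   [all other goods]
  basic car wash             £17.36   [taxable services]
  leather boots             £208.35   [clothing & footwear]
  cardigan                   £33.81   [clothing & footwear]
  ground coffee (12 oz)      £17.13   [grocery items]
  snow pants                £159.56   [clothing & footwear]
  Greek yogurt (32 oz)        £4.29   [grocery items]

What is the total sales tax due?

£46.26

Pet grooming £110.90: taxable services → 6.25% + 2.5% district = 8.75% → £9.70375
Granola (1 lb) £8.52: grocery items → 0% + 2% district = 2% → £0.1704
Key duplication £9.97: taxable services → 6.25% + 2.5% district = 8.75% → £0.872375
Shoe repair £46.73: taxable services → 6.25% + 2.5% district = 8.75% → £4.088875
AA batteries (8-pack) £13.28: all other goods → 7.75% + 2.5% district = 10.25% → £1.3612
Basic car wash £17.36: taxable services → 6.25% + 2.5% district = 8.75% → £1.519
Leather boots £208.35: clothing & footwear → 7% + 0% district = 7% → £14.5845
Cardigan £33.81: clothing & footwear → 7% + 0% district = 7% → £2.3667
Ground coffee (12 oz) £17.13: grocery items → 0% + 2% district = 2% → £0.3426
Snow pants £159.56: clothing & footwear → 7% + 0% district = 7% → £11.1692
Greek yogurt (32 oz) £4.29: grocery items → 0% + 2% district = 2% → £0.0858
Unrounded tax sum = £46.2644 → £46.26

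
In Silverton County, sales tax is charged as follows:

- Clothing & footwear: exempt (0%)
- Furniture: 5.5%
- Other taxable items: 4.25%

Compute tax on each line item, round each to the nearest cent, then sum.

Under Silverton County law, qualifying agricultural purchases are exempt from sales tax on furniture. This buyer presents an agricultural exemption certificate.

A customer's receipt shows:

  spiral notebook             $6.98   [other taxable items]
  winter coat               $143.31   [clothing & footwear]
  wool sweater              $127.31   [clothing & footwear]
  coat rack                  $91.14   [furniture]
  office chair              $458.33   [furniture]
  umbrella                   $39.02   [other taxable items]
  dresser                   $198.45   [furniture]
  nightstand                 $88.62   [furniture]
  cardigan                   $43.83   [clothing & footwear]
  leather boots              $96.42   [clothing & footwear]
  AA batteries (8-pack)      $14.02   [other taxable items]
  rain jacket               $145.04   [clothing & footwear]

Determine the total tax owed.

$2.56

Spiral notebook $6.98: other taxable items → 4.25% → $0.30
Winter coat $143.31: clothing & footwear → 0% → $0.00
Wool sweater $127.31: clothing & footwear → 0% → $0.00
Coat rack $91.14: furniture, buyer-exempt → 0% → $0.00
Office chair $458.33: furniture, buyer-exempt → 0% → $0.00
Umbrella $39.02: other taxable items → 4.25% → $1.66
Dresser $198.45: furniture, buyer-exempt → 0% → $0.00
Nightstand $88.62: furniture, buyer-exempt → 0% → $0.00
Cardigan $43.83: clothing & footwear → 0% → $0.00
Leather boots $96.42: clothing & footwear → 0% → $0.00
AA batteries (8-pack) $14.02: other taxable items → 4.25% → $0.60
Rain jacket $145.04: clothing & footwear → 0% → $0.00
Total tax = $0.30 + $1.66 + $0.60 = $2.56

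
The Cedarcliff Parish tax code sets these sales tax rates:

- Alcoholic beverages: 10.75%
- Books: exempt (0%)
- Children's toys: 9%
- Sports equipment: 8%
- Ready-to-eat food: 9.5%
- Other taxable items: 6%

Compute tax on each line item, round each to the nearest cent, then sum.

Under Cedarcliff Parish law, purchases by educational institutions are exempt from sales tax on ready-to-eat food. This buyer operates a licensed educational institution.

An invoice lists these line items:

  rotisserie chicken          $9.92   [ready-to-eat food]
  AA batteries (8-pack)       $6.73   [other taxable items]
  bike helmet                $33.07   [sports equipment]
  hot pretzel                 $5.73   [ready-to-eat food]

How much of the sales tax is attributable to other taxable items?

$0.40

AA batteries (8-pack) $6.73: other taxable items → 6% → $0.40
Tax on other taxable items = $0.40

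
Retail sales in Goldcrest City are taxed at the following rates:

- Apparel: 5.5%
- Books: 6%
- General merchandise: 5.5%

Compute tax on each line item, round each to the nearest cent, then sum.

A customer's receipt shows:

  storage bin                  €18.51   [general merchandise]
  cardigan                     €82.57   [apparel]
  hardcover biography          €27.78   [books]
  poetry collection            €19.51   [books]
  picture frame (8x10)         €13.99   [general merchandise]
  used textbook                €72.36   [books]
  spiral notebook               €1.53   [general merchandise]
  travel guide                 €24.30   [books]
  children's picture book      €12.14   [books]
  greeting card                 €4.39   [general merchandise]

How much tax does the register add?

€16.02

Storage bin €18.51: general merchandise → 5.5% → €1.02
Cardigan €82.57: apparel → 5.5% → €4.54
Hardcover biography €27.78: books → 6% → €1.67
Poetry collection €19.51: books → 6% → €1.17
Picture frame (8x10) €13.99: general merchandise → 5.5% → €0.77
Used textbook €72.36: books → 6% → €4.34
Spiral notebook €1.53: general merchandise → 5.5% → €0.08
Travel guide €24.30: books → 6% → €1.46
Children's picture book €12.14: books → 6% → €0.73
Greeting card €4.39: general merchandise → 5.5% → €0.24
Total tax = €1.02 + €4.54 + €1.67 + €1.17 + €0.77 + €4.34 + €0.08 + €1.46 + €0.73 + €0.24 = €16.02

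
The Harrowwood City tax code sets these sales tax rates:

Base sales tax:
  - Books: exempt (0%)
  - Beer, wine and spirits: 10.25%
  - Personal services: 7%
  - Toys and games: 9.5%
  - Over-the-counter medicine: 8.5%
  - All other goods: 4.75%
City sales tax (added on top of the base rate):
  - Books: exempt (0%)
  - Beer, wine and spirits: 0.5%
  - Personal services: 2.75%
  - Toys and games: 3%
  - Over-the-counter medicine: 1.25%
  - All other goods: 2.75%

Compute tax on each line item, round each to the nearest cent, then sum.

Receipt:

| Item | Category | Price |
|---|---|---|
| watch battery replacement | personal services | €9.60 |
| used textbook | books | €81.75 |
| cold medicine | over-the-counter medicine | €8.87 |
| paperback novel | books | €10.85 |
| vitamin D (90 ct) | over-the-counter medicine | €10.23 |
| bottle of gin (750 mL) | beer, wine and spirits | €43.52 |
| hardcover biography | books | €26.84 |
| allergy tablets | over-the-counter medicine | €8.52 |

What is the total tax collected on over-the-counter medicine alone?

€2.69

Cold medicine €8.87: over-the-counter medicine → 8.5% + 1.25% city = 9.75% → €0.86
Vitamin D (90 ct) €10.23: over-the-counter medicine → 8.5% + 1.25% city = 9.75% → €1.00
Allergy tablets €8.52: over-the-counter medicine → 8.5% + 1.25% city = 9.75% → €0.83
Tax on over-the-counter medicine = €0.86 + €1.00 + €0.83 = €2.69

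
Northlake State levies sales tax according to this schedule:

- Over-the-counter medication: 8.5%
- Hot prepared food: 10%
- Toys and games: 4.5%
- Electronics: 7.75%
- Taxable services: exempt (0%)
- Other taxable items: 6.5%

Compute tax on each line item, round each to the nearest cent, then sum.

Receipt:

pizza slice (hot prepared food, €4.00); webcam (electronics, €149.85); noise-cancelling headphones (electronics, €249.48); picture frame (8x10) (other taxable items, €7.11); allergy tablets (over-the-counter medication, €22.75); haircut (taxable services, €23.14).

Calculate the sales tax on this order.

€33.73

Pizza slice €4.00: hot prepared food → 10% → €0.40
Webcam €149.85: electronics → 7.75% → €11.61
Noise-cancelling headphones €249.48: electronics → 7.75% → €19.33
Picture frame (8x10) €7.11: other taxable items → 6.5% → €0.46
Allergy tablets €22.75: over-the-counter medication → 8.5% → €1.93
Haircut €23.14: taxable services → 0% → €0.00
Total tax = €0.40 + €11.61 + €19.33 + €0.46 + €1.93 = €33.73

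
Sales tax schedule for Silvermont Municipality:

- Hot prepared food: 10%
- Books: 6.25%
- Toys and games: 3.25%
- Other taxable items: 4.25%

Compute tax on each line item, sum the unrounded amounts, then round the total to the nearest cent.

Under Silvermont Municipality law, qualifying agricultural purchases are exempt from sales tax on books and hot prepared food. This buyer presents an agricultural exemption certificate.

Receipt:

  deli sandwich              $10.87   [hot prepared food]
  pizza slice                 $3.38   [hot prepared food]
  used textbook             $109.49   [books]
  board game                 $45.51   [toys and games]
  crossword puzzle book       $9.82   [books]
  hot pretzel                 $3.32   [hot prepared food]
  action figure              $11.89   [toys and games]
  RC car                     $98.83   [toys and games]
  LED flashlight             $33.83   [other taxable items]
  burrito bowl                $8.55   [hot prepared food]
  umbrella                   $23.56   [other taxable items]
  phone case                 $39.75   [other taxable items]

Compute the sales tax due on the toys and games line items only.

Board game $45.51: toys and games → 3.25% → $1.479075
Action figure $11.89: toys and games → 3.25% → $0.386425
RC car $98.83: toys and games → 3.25% → $3.211975
Tax on toys and games: unrounded sum = $5.077475 → $5.08

$5.08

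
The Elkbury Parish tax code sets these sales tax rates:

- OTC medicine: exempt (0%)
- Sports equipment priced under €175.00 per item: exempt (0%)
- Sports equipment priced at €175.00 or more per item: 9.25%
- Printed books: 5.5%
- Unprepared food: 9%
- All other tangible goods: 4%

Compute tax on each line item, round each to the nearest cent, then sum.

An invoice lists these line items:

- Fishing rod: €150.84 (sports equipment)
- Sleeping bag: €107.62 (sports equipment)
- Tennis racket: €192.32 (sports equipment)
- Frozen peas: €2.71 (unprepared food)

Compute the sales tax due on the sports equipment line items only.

Fishing rod €150.84: sports equipment, under €175.00 → 0% → €0.00
Sleeping bag €107.62: sports equipment, under €175.00 → 0% → €0.00
Tennis racket €192.32: sports equipment, €175.00 or more → 9.25% → €17.79
Tax on sports equipment = €0.00 + €0.00 + €17.79 = €17.79

€17.79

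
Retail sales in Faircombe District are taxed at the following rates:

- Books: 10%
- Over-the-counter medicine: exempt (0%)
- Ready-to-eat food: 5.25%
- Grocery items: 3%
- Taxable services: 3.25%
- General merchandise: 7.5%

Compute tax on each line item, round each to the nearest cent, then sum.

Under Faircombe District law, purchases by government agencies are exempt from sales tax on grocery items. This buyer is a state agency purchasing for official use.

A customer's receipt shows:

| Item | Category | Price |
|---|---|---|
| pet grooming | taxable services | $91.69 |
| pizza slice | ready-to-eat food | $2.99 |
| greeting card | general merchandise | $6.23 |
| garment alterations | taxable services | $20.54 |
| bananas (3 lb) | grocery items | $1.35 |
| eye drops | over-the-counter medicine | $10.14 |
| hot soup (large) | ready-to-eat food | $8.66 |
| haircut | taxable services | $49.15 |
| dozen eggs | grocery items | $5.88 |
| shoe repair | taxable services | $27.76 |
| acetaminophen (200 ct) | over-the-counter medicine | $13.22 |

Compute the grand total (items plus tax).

$244.84

Pet grooming $91.69: taxable services → 3.25% → $2.98
Pizza slice $2.99: ready-to-eat food → 5.25% → $0.16
Greeting card $6.23: general merchandise → 7.5% → $0.47
Garment alterations $20.54: taxable services → 3.25% → $0.67
Bananas (3 lb) $1.35: grocery items, buyer-exempt → 0% → $0.00
Eye drops $10.14: over-the-counter medicine → 0% → $0.00
Hot soup (large) $8.66: ready-to-eat food → 5.25% → $0.45
Haircut $49.15: taxable services → 3.25% → $1.60
Dozen eggs $5.88: grocery items, buyer-exempt → 0% → $0.00
Shoe repair $27.76: taxable services → 3.25% → $0.90
Acetaminophen (200 ct) $13.22: over-the-counter medicine → 0% → $0.00
Subtotal = $237.61; tax = $7.23; total due = $244.84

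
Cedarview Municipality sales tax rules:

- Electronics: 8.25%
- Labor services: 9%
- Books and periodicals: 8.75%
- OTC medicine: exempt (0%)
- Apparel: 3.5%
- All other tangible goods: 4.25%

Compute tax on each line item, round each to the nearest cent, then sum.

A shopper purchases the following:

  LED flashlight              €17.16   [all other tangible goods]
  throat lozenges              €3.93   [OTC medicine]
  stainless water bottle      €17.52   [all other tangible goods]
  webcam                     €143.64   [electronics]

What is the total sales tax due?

LED flashlight €17.16: all other tangible goods → 4.25% → €0.73
Throat lozenges €3.93: OTC medicine → 0% → €0.00
Stainless water bottle €17.52: all other tangible goods → 4.25% → €0.74
Webcam €143.64: electronics → 8.25% → €11.85
Total tax = €0.73 + €0.74 + €11.85 = €13.32

€13.32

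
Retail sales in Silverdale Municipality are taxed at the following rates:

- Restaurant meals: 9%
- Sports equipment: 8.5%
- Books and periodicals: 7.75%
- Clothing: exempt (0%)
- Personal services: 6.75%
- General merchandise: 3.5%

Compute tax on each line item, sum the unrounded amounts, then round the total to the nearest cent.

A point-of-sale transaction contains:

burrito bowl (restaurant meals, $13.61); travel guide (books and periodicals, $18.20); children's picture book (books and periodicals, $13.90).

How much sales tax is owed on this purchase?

Burrito bowl $13.61: restaurant meals → 9% → $1.2249
Travel guide $18.20: books and periodicals → 7.75% → $1.4105
Children's picture book $13.90: books and periodicals → 7.75% → $1.07725
Unrounded tax sum = $3.71265 → $3.71

$3.71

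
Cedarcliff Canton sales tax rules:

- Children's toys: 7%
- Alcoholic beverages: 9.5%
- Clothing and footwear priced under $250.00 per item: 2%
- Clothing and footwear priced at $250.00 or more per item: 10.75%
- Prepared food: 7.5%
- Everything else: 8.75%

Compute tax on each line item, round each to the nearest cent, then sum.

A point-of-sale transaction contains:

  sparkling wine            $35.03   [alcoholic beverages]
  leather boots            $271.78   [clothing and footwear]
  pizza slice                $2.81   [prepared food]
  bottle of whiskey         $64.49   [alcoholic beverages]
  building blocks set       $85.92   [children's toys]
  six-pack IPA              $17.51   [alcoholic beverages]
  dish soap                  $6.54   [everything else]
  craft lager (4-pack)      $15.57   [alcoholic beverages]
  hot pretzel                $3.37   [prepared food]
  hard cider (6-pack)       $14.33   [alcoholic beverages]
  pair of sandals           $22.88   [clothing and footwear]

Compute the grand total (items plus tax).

$590.91

Sparkling wine $35.03: alcoholic beverages → 9.5% → $3.33
Leather boots $271.78: clothing and footwear, $250.00 or more → 10.75% → $29.22
Pizza slice $2.81: prepared food → 7.5% → $0.21
Bottle of whiskey $64.49: alcoholic beverages → 9.5% → $6.13
Building blocks set $85.92: children's toys → 7% → $6.01
Six-pack IPA $17.51: alcoholic beverages → 9.5% → $1.66
Dish soap $6.54: everything else → 8.75% → $0.57
Craft lager (4-pack) $15.57: alcoholic beverages → 9.5% → $1.48
Hot pretzel $3.37: prepared food → 7.5% → $0.25
Hard cider (6-pack) $14.33: alcoholic beverages → 9.5% → $1.36
Pair of sandals $22.88: clothing and footwear, under $250.00 → 2% → $0.46
Subtotal = $540.23; tax = $50.68; total due = $590.91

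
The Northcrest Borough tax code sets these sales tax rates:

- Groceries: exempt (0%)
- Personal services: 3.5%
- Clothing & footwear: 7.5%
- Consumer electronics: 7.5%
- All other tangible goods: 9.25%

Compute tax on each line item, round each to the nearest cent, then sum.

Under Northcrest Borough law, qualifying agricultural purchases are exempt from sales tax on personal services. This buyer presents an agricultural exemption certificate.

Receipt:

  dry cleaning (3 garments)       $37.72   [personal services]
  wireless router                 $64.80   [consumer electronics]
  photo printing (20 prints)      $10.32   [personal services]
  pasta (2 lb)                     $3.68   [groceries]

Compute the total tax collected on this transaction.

Dry cleaning (3 garments) $37.72: personal services, buyer-exempt → 0% → $0.00
Wireless router $64.80: consumer electronics → 7.5% → $4.86
Photo printing (20 prints) $10.32: personal services, buyer-exempt → 0% → $0.00
Pasta (2 lb) $3.68: groceries → 0% → $0.00
Total tax = $4.86

$4.86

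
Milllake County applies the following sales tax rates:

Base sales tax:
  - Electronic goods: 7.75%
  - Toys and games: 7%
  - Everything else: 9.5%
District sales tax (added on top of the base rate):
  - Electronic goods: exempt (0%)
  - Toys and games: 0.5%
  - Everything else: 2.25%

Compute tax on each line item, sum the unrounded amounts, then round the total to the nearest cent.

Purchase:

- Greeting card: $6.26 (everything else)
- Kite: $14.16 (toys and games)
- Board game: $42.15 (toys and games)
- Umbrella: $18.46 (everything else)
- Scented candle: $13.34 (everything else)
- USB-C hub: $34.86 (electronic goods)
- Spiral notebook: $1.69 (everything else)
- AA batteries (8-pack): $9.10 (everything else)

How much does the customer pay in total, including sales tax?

Greeting card $6.26: everything else → 9.5% + 2.25% district = 11.75% → $0.73555
Kite $14.16: toys and games → 7% + 0.5% district = 7.5% → $1.062
Board game $42.15: toys and games → 7% + 0.5% district = 7.5% → $3.16125
Umbrella $18.46: everything else → 9.5% + 2.25% district = 11.75% → $2.16905
Scented candle $13.34: everything else → 9.5% + 2.25% district = 11.75% → $1.56745
USB-C hub $34.86: electronic goods → 7.75% + 0% district = 7.75% → $2.70165
Spiral notebook $1.69: everything else → 9.5% + 2.25% district = 11.75% → $0.198575
AA batteries (8-pack) $9.10: everything else → 9.5% + 2.25% district = 11.75% → $1.06925
Subtotal = $140.02; unrounded tax = $12.664775 → $12.66; total due = $152.68

$152.68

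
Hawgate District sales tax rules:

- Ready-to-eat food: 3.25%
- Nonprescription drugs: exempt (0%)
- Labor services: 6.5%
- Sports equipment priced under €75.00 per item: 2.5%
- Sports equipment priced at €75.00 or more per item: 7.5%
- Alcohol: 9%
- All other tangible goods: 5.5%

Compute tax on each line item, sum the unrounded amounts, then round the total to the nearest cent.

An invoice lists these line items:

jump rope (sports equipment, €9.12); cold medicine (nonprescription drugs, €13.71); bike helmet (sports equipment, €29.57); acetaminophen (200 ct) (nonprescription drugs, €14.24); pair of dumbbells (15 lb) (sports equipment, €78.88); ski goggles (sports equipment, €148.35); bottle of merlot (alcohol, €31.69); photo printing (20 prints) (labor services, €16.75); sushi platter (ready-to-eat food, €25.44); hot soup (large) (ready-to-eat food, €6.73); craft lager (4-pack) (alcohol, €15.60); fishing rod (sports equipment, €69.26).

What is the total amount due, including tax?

Jump rope €9.12: sports equipment, under €75.00 → 2.5% → €0.228
Cold medicine €13.71: nonprescription drugs → 0% → €0.00
Bike helmet €29.57: sports equipment, under €75.00 → 2.5% → €0.73925
Acetaminophen (200 ct) €14.24: nonprescription drugs → 0% → €0.00
Pair of dumbbells (15 lb) €78.88: sports equipment, €75.00 or more → 7.5% → €5.916
Ski goggles €148.35: sports equipment, €75.00 or more → 7.5% → €11.12625
Bottle of merlot €31.69: alcohol → 9% → €2.8521
Photo printing (20 prints) €16.75: labor services → 6.5% → €1.08875
Sushi platter €25.44: ready-to-eat food → 3.25% → €0.8268
Hot soup (large) €6.73: ready-to-eat food → 3.25% → €0.218725
Craft lager (4-pack) €15.60: alcohol → 9% → €1.404
Fishing rod €69.26: sports equipment, under €75.00 → 2.5% → €1.7315
Subtotal = €459.34; unrounded tax = €26.131375 → €26.13; total due = €485.47

€485.47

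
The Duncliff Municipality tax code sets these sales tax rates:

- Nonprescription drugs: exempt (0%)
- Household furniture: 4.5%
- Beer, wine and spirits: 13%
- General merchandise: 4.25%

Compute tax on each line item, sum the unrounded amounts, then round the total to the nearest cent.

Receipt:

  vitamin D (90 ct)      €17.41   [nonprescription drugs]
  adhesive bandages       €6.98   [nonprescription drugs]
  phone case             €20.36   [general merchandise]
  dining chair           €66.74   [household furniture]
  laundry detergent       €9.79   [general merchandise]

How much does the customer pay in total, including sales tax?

Vitamin D (90 ct) €17.41: nonprescription drugs → 0% → €0.00
Adhesive bandages €6.98: nonprescription drugs → 0% → €0.00
Phone case €20.36: general merchandise → 4.25% → €0.8653
Dining chair €66.74: household furniture → 4.5% → €3.0033
Laundry detergent €9.79: general merchandise → 4.25% → €0.416075
Subtotal = €121.28; unrounded tax = €4.284675 → €4.28; total due = €125.56

€125.56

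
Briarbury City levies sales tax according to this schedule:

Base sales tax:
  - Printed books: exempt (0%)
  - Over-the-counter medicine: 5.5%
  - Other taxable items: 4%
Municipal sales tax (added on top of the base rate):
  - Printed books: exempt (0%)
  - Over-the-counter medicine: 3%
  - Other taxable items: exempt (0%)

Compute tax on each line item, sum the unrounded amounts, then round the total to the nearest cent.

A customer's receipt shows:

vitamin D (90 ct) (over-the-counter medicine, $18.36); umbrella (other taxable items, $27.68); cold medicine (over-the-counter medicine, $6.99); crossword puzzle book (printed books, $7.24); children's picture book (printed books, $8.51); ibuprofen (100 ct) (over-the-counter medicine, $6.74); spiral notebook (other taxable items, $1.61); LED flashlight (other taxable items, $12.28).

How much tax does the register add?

$4.39

Vitamin D (90 ct) $18.36: over-the-counter medicine → 5.5% + 3% municipal = 8.5% → $1.5606
Umbrella $27.68: other taxable items → 4% + 0% municipal = 4% → $1.1072
Cold medicine $6.99: over-the-counter medicine → 5.5% + 3% municipal = 8.5% → $0.59415
Crossword puzzle book $7.24: printed books → 0% + 0% municipal = 0% → $0.00
Children's picture book $8.51: printed books → 0% + 0% municipal = 0% → $0.00
Ibuprofen (100 ct) $6.74: over-the-counter medicine → 5.5% + 3% municipal = 8.5% → $0.5729
Spiral notebook $1.61: other taxable items → 4% + 0% municipal = 4% → $0.0644
LED flashlight $12.28: other taxable items → 4% + 0% municipal = 4% → $0.4912
Unrounded tax sum = $4.39045 → $4.39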